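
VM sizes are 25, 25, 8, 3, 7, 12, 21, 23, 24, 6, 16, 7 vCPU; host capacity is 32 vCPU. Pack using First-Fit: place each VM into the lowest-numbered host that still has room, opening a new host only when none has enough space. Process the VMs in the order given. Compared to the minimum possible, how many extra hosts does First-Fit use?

1

First-Fit: [25,3] [25,7] [8,12,6] [21,7] [23] [24] [16] → 7 hosts.
Total size 177 vCPU; any packing needs at least ⌈177/32⌉ = 6 hosts.
An optimal packing achieves that bound: [25,7] [25,7] [24,8] [23,6,3] [21] [16,12] → 6 hosts.
Excess: 7 − 6 = 1.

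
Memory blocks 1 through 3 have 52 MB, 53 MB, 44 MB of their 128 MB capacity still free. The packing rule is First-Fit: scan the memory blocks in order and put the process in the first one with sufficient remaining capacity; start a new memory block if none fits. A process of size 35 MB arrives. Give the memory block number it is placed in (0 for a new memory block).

Memory blocks with room: memory block 1 (52 MB), memory block 2 (53 MB), memory block 3 (44 MB).
The first with room is memory block 1.

1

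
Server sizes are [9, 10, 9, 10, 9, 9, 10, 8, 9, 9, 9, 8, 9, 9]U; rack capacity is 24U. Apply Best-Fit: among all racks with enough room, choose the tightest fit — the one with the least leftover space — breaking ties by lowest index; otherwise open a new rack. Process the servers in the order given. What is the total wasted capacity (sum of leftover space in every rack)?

41

9U → rack 1 (remaining 15U)
10U → rack 1 (remaining 5U)
9U → rack 2 (remaining 15U)
10U → rack 2 (remaining 5U)
9U → rack 3 (remaining 15U)
9U → rack 3 (remaining 6U)
10U → rack 4 (remaining 14U)
8U → rack 4 (remaining 6U)
9U → rack 5 (remaining 15U)
9U → rack 5 (remaining 6U)
9U → rack 6 (remaining 15U)
8U → rack 6 (remaining 7U)
9U → rack 7 (remaining 15U)
9U → rack 7 (remaining 6U)
7 racks × 24U = 168U; used 127U; unused 41U.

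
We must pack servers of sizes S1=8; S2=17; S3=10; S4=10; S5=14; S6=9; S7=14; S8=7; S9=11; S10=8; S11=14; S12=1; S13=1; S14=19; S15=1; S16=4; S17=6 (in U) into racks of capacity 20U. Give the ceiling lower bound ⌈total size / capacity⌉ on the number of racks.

Total size = 8 + 17 + 10 + 10 + 14 + 9 + 14 + 7 + 11 + 8 + 14 + 1 + 1 + 19 + 1 + 4 + 6 = 154U.
⌈154 / 20⌉ = 8.

8 racks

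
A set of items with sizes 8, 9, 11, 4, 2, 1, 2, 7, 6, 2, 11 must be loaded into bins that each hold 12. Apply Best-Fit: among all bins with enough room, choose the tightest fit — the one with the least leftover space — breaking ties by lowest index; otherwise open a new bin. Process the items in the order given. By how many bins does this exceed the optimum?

0

Best-Fit: [8,4] [9,2,1] [11] [2,7,2] [6] [11] → 6 bins.
Total size 63; any packing needs at least ⌈63/12⌉ = 6 bins.
So 6 is already optimal.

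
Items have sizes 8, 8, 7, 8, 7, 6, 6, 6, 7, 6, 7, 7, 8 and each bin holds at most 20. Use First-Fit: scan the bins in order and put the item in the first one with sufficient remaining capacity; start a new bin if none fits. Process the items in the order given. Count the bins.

bin 1: place 8, 12 left
bin 1: place 8, 4 left
bin 2: place 7, 13 left
bin 2: place 8, 5 left
bin 3: place 7, 13 left
bin 3: place 6, 7 left
bin 3: place 6, 1 left
bin 4: place 6, 14 left
bin 4: place 7, 7 left
bin 4: place 6, 1 left
bin 5: place 7, 13 left
bin 5: place 7, 6 left
bin 6: place 8, 12 left

6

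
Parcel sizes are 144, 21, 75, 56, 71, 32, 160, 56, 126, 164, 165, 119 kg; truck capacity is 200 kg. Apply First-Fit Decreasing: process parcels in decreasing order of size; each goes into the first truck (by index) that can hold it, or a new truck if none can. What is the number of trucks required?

Sorted descending: 165, 164, 160, 144, 126, 119, 75, 71, 56, 56, 32, 21.
165 kg → truck 1 (remaining 35 kg)
164 kg → truck 2 (remaining 36 kg)
160 kg → truck 3 (remaining 40 kg)
144 kg → truck 4 (remaining 56 kg)
126 kg → truck 5 (remaining 74 kg)
119 kg → truck 6 (remaining 81 kg)
75 kg → truck 6 (remaining 6 kg)
71 kg → truck 5 (remaining 3 kg)
56 kg → truck 4 (remaining 0 kg)
56 kg → truck 7 (remaining 144 kg)
32 kg → truck 1 (remaining 3 kg)
21 kg → truck 2 (remaining 15 kg)
Final trucks: [165,32] [164,21] [160] [144,56] [126,71] [119,75] [56].

7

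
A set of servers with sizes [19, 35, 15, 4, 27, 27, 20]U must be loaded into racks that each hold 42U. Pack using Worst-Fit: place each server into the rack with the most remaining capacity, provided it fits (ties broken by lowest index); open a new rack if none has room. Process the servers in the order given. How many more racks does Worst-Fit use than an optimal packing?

1

Worst-Fit: [19,15,4] [35] [27] [27] [20] → 5 racks.
Total size 147U; any packing needs at least ⌈147/42⌉ = 4 racks.
An optimal packing achieves that bound: [35,4] [27,15] [27] [20,19] → 4 racks.
Excess: 5 − 4 = 1.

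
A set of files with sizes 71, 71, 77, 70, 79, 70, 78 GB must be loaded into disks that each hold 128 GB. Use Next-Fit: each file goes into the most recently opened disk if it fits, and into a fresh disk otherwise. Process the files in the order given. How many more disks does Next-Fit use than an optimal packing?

0

Next-Fit: [71] [71] [77] [70] [79] [70] [78] → 7 disks.
7 files exceed 64 GB (half the capacity), and no two of those can share a disk, so at least 7 disks are needed.
So 7 is already optimal.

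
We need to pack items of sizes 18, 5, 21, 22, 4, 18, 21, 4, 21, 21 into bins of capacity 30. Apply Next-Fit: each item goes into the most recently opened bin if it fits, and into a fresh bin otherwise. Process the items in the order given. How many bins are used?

Put 18 in bin 1; 12 remain.
Put 5 in bin 1; 7 remain.
Put 21 in bin 2; 9 remain.
Put 22 in bin 3; 8 remain.
Put 4 in bin 3; 4 remain.
Put 18 in bin 4; 12 remain.
Put 21 in bin 5; 9 remain.
Put 4 in bin 5; 5 remain.
Put 21 in bin 6; 9 remain.
Put 21 in bin 7; 9 remain.

7 bins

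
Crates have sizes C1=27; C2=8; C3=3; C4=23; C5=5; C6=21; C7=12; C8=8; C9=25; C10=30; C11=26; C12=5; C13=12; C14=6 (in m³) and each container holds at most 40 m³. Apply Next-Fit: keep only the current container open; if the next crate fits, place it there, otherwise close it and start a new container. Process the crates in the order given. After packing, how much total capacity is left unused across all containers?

container 1: place C1 (27 m³), 13 m³ left
container 1: place C2 (8 m³), 5 m³ left
container 1: place C3 (3 m³), 2 m³ left
container 2: place C4 (23 m³), 17 m³ left
container 2: place C5 (5 m³), 12 m³ left
container 3: place C6 (21 m³), 19 m³ left
container 3: place C7 (12 m³), 7 m³ left
container 4: place C8 (8 m³), 32 m³ left
container 4: place C9 (25 m³), 7 m³ left
container 5: place C10 (30 m³), 10 m³ left
container 6: place C11 (26 m³), 14 m³ left
container 6: place C12 (5 m³), 9 m³ left
container 7: place C13 (12 m³), 28 m³ left
container 7: place C14 (6 m³), 22 m³ left
7 containers × 40 m³ = 280 m³; used 211 m³; unused 69 m³.

69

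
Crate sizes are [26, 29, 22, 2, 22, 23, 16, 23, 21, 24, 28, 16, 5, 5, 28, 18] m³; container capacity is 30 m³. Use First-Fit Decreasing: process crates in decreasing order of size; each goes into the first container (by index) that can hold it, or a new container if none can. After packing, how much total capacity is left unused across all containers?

Sorted descending: 29, 28, 28, 26, 24, 23, 23, 22, 22, 21, 18, 16, 16, 5, 5, 2.
Put 29 m³ in container 1; 1 m³ remain.
Put 28 m³ in container 2; 2 m³ remain.
Put 28 m³ in container 3; 2 m³ remain.
Put 26 m³ in container 4; 4 m³ remain.
Put 24 m³ in container 5; 6 m³ remain.
Put 23 m³ in container 6; 7 m³ remain.
Put 23 m³ in container 7; 7 m³ remain.
Put 22 m³ in container 8; 8 m³ remain.
Put 22 m³ in container 9; 8 m³ remain.
Put 21 m³ in container 10; 9 m³ remain.
Put 18 m³ in container 11; 12 m³ remain.
Put 16 m³ in container 12; 14 m³ remain.
Put 16 m³ in container 13; 14 m³ remain.
Put 5 m³ in container 5; 1 m³ remain.
Put 5 m³ in container 6; 2 m³ remain.
Put 2 m³ in container 2; 0 m³ remain.
13 containers × 30 m³ = 390 m³; used 308 m³; unused 82 m³.

82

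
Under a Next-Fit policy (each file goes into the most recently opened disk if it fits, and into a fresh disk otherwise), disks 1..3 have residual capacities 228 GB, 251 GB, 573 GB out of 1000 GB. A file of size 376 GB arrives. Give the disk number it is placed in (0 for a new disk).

Next-Fit only looks at disk 3, which has 573 GB free.
376 GB fits there.

3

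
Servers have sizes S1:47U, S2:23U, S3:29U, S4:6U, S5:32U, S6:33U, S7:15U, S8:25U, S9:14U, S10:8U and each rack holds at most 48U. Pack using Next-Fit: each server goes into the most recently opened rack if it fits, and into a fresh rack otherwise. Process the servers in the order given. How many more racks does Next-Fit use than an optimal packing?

Next-Fit: [47] [23] [29,6] [32] [33,15] [25,14,8] → 6 racks.
Total size 232U; any packing needs at least ⌈232/48⌉ = 5 racks.
An optimal packing achieves that bound: [47] [33,15] [32,14] [29,8,6] [25,23] → 5 racks.
Excess: 6 − 5 = 1.

1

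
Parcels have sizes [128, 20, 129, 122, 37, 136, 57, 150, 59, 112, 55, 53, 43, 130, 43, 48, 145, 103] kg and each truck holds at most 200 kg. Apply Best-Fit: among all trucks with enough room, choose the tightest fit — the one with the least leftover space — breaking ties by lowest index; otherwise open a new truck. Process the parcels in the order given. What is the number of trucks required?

128 kg → truck 1 (remaining 72 kg)
20 kg → truck 1 (remaining 52 kg)
129 kg → truck 2 (remaining 71 kg)
122 kg → truck 3 (remaining 78 kg)
37 kg → truck 1 (remaining 15 kg)
136 kg → truck 4 (remaining 64 kg)
57 kg → truck 4 (remaining 7 kg)
150 kg → truck 5 (remaining 50 kg)
59 kg → truck 2 (remaining 12 kg)
112 kg → truck 6 (remaining 88 kg)
55 kg → truck 3 (remaining 23 kg)
53 kg → truck 6 (remaining 35 kg)
43 kg → truck 5 (remaining 7 kg)
130 kg → truck 7 (remaining 70 kg)
43 kg → truck 7 (remaining 27 kg)
48 kg → truck 8 (remaining 152 kg)
145 kg → truck 8 (remaining 7 kg)
103 kg → truck 9 (remaining 97 kg)
Final trucks: [128,20,37] [129,59] [122,55] [136,57] [150,43] [112,53] [130,43] [48,145] [103].

9 trucks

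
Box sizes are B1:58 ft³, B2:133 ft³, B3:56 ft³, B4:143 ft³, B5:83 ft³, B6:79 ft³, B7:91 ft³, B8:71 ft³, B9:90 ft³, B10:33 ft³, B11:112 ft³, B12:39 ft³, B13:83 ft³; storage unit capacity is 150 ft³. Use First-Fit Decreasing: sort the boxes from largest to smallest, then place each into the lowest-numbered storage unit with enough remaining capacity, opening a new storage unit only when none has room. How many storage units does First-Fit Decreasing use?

8

Sorted descending: 143, 133, 112, 91, 90, 83, 83, 79, 71, 58, 56, 39, 33.
Put 143 ft³ in storage unit 1; 7 ft³ remain.
Put 133 ft³ in storage unit 2; 17 ft³ remain.
Put 112 ft³ in storage unit 3; 38 ft³ remain.
Put 91 ft³ in storage unit 4; 59 ft³ remain.
Put 90 ft³ in storage unit 5; 60 ft³ remain.
Put 83 ft³ in storage unit 6; 67 ft³ remain.
Put 83 ft³ in storage unit 7; 67 ft³ remain.
Put 79 ft³ in storage unit 8; 71 ft³ remain.
Put 71 ft³ in storage unit 8; 0 ft³ remain.
Put 58 ft³ in storage unit 4; 1 ft³ remain.
Put 56 ft³ in storage unit 5; 4 ft³ remain.
Put 39 ft³ in storage unit 6; 28 ft³ remain.
Put 33 ft³ in storage unit 3; 5 ft³ remain.
Final storage units: [143] [133] [112,33] [91,58] [90,56] [83,39] [83] [79,71].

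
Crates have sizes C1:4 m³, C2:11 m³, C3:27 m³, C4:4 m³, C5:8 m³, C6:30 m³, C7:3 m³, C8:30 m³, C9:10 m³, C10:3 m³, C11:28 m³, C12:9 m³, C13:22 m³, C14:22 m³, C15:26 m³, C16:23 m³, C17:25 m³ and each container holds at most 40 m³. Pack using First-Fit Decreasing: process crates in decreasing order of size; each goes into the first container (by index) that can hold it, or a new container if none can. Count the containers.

9 containers

Sorted descending: 30, 30, 28, 27, 26, 25, 23, 22, 22, 11, 10, 9, 8, 4, 4, 3, 3.
Put 30 m³ in container 1; 10 m³ remain.
Put 30 m³ in container 2; 10 m³ remain.
Put 28 m³ in container 3; 12 m³ remain.
Put 27 m³ in container 4; 13 m³ remain.
Put 26 m³ in container 5; 14 m³ remain.
Put 25 m³ in container 6; 15 m³ remain.
Put 23 m³ in container 7; 17 m³ remain.
Put 22 m³ in container 8; 18 m³ remain.
Put 22 m³ in container 9; 18 m³ remain.
Put 11 m³ in container 3; 1 m³ remain.
Put 10 m³ in container 1; 0 m³ remain.
Put 9 m³ in container 2; 1 m³ remain.
Put 8 m³ in container 4; 5 m³ remain.
Put 4 m³ in container 4; 1 m³ remain.
Put 4 m³ in container 5; 10 m³ remain.
Put 3 m³ in container 5; 7 m³ remain.
Put 3 m³ in container 5; 4 m³ remain.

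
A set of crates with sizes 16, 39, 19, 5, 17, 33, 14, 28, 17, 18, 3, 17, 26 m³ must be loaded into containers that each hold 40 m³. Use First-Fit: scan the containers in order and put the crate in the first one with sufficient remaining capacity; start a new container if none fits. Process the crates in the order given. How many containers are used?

8

Put 16 m³ in container 1; 24 m³ remain.
Put 39 m³ in container 2; 1 m³ remain.
Put 19 m³ in container 1; 5 m³ remain.
Put 5 m³ in container 1; 0 m³ remain.
Put 17 m³ in container 3; 23 m³ remain.
Put 33 m³ in container 4; 7 m³ remain.
Put 14 m³ in container 3; 9 m³ remain.
Put 28 m³ in container 5; 12 m³ remain.
Put 17 m³ in container 6; 23 m³ remain.
Put 18 m³ in container 6; 5 m³ remain.
Put 3 m³ in container 3; 6 m³ remain.
Put 17 m³ in container 7; 23 m³ remain.
Put 26 m³ in container 8; 14 m³ remain.
Final containers: [16,19,5] [39] [17,14,3] [33] [28] [17,18] [17] [26].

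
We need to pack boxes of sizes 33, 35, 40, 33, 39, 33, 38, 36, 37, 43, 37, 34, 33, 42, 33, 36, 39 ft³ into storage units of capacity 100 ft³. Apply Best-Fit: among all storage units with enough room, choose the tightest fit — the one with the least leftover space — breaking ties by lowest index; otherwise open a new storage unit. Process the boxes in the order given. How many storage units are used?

storage unit 1: place 33 ft³, 67 ft³ left
storage unit 1: place 35 ft³, 32 ft³ left
storage unit 2: place 40 ft³, 60 ft³ left
storage unit 2: place 33 ft³, 27 ft³ left
storage unit 3: place 39 ft³, 61 ft³ left
storage unit 3: place 33 ft³, 28 ft³ left
storage unit 4: place 38 ft³, 62 ft³ left
storage unit 4: place 36 ft³, 26 ft³ left
storage unit 5: place 37 ft³, 63 ft³ left
storage unit 5: place 43 ft³, 20 ft³ left
storage unit 6: place 37 ft³, 63 ft³ left
storage unit 6: place 34 ft³, 29 ft³ left
storage unit 7: place 33 ft³, 67 ft³ left
storage unit 7: place 42 ft³, 25 ft³ left
storage unit 8: place 33 ft³, 67 ft³ left
storage unit 8: place 36 ft³, 31 ft³ left
storage unit 9: place 39 ft³, 61 ft³ left

9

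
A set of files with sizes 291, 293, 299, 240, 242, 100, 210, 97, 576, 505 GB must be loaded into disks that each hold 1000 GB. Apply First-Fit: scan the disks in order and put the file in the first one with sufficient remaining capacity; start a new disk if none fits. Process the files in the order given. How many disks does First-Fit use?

Put 291 GB in disk 1; 709 GB remain.
Put 293 GB in disk 1; 416 GB remain.
Put 299 GB in disk 1; 117 GB remain.
Put 240 GB in disk 2; 760 GB remain.
Put 242 GB in disk 2; 518 GB remain.
Put 100 GB in disk 1; 17 GB remain.
Put 210 GB in disk 2; 308 GB remain.
Put 97 GB in disk 2; 211 GB remain.
Put 576 GB in disk 3; 424 GB remain.
Put 505 GB in disk 4; 495 GB remain.
Final disks: [291,293,299,100] [240,242,210,97] [576] [505].

4 disks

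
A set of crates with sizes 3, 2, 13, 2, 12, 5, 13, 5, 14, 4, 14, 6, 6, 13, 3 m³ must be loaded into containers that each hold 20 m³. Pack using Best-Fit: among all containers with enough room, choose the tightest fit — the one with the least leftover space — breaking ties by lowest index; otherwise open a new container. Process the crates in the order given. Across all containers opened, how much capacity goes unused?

5

container 1: place 3 m³, 17 m³ left
container 1: place 2 m³, 15 m³ left
container 1: place 13 m³, 2 m³ left
container 1: place 2 m³, 0 m³ left
container 2: place 12 m³, 8 m³ left
container 2: place 5 m³, 3 m³ left
container 3: place 13 m³, 7 m³ left
container 3: place 5 m³, 2 m³ left
container 4: place 14 m³, 6 m³ left
container 4: place 4 m³, 2 m³ left
container 5: place 14 m³, 6 m³ left
container 5: place 6 m³, 0 m³ left
container 6: place 6 m³, 14 m³ left
container 6: place 13 m³, 1 m³ left
container 2: place 3 m³, 0 m³ left
6 containers × 20 m³ = 120 m³; used 115 m³; unused 5 m³.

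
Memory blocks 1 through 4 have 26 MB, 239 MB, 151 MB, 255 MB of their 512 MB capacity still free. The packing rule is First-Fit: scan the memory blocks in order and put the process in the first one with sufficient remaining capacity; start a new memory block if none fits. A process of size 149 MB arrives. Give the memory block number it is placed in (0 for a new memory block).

Memory blocks with room: memory block 2 (239 MB), memory block 3 (151 MB), memory block 4 (255 MB).
The first with room is memory block 2.

2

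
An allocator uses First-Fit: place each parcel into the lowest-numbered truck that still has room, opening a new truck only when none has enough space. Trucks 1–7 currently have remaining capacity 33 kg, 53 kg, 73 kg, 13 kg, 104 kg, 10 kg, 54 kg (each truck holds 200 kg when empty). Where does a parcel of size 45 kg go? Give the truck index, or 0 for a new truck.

2

Trucks with room: truck 2 (53 kg), truck 3 (73 kg), truck 5 (104 kg), truck 7 (54 kg).
The first with room is truck 2.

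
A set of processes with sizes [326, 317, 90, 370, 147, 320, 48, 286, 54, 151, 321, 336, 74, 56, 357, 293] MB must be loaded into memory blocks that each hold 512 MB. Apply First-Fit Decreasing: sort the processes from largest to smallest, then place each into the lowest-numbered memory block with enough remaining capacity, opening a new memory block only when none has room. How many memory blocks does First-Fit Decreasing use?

Sorted descending: 370, 357, 336, 326, 321, 320, 317, 293, 286, 151, 147, 90, 74, 56, 54, 48.
memory block 1: place 370 MB, 142 MB left
memory block 2: place 357 MB, 155 MB left
memory block 3: place 336 MB, 176 MB left
memory block 4: place 326 MB, 186 MB left
memory block 5: place 321 MB, 191 MB left
memory block 6: place 320 MB, 192 MB left
memory block 7: place 317 MB, 195 MB left
memory block 8: place 293 MB, 219 MB left
memory block 9: place 286 MB, 226 MB left
memory block 2: place 151 MB, 4 MB left
memory block 3: place 147 MB, 29 MB left
memory block 1: place 90 MB, 52 MB left
memory block 4: place 74 MB, 112 MB left
memory block 4: place 56 MB, 56 MB left
memory block 4: place 54 MB, 2 MB left
memory block 1: place 48 MB, 4 MB left
Final memory blocks: [370,90,48] [357,151] [336,147] [326,74,56,54] [321] [320] [317] [293] [286].

9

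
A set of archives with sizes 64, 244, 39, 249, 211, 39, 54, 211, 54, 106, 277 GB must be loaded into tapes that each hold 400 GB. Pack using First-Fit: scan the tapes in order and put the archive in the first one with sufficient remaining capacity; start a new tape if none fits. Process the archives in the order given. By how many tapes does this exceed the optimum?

0

First-Fit: [64,244,39,39] [249,54,54] [211,106] [211] [277] → 5 tapes.
5 archives exceed 200 GB (half the capacity), and no two of those can share a tape, so at least 5 tapes are needed.
So 5 is already optimal.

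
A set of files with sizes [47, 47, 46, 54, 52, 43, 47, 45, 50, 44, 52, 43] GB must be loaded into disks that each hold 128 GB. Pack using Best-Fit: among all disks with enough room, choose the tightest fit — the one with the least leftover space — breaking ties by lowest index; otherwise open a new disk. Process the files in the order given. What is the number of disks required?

6 disks

disk 1: place 47 GB, 81 GB left
disk 1: place 47 GB, 34 GB left
disk 2: place 46 GB, 82 GB left
disk 2: place 54 GB, 28 GB left
disk 3: place 52 GB, 76 GB left
disk 3: place 43 GB, 33 GB left
disk 4: place 47 GB, 81 GB left
disk 4: place 45 GB, 36 GB left
disk 5: place 50 GB, 78 GB left
disk 5: place 44 GB, 34 GB left
disk 6: place 52 GB, 76 GB left
disk 6: place 43 GB, 33 GB left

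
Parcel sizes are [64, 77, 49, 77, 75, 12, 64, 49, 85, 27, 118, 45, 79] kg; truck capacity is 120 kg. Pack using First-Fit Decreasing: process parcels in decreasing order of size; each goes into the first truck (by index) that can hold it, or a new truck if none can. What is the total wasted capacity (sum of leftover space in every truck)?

Sorted descending: 118, 85, 79, 77, 77, 75, 64, 64, 49, 49, 45, 27, 12.
118 kg → truck 1 (remaining 2 kg)
85 kg → truck 2 (remaining 35 kg)
79 kg → truck 3 (remaining 41 kg)
77 kg → truck 4 (remaining 43 kg)
77 kg → truck 5 (remaining 43 kg)
75 kg → truck 6 (remaining 45 kg)
64 kg → truck 7 (remaining 56 kg)
64 kg → truck 8 (remaining 56 kg)
49 kg → truck 7 (remaining 7 kg)
49 kg → truck 8 (remaining 7 kg)
45 kg → truck 6 (remaining 0 kg)
27 kg → truck 2 (remaining 8 kg)
12 kg → truck 3 (remaining 29 kg)
8 trucks × 120 kg = 960 kg; used 821 kg; unused 139 kg.

139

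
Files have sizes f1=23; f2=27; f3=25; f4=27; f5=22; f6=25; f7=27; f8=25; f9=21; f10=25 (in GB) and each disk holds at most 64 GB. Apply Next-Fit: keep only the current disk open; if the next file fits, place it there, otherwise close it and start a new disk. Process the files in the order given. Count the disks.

5 disks

f1 (23 GB) → disk 1 (remaining 41 GB)
f2 (27 GB) → disk 1 (remaining 14 GB)
f3 (25 GB) → disk 2 (remaining 39 GB)
f4 (27 GB) → disk 2 (remaining 12 GB)
f5 (22 GB) → disk 3 (remaining 42 GB)
f6 (25 GB) → disk 3 (remaining 17 GB)
f7 (27 GB) → disk 4 (remaining 37 GB)
f8 (25 GB) → disk 4 (remaining 12 GB)
f9 (21 GB) → disk 5 (remaining 43 GB)
f10 (25 GB) → disk 5 (remaining 18 GB)
Final disks: [23,27] [25,27] [22,25] [27,25] [21,25].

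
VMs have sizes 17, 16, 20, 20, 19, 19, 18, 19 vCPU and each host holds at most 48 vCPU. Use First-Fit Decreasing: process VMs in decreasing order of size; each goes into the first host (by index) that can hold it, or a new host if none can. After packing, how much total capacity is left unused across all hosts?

Sorted descending: 20, 20, 19, 19, 19, 18, 17, 16.
host 1: place 20 vCPU, 28 vCPU left
host 1: place 20 vCPU, 8 vCPU left
host 2: place 19 vCPU, 29 vCPU left
host 2: place 19 vCPU, 10 vCPU left
host 3: place 19 vCPU, 29 vCPU left
host 3: place 18 vCPU, 11 vCPU left
host 4: place 17 vCPU, 31 vCPU left
host 4: place 16 vCPU, 15 vCPU left
4 hosts × 48 vCPU = 192 vCPU; used 148 vCPU; unused 44 vCPU.

44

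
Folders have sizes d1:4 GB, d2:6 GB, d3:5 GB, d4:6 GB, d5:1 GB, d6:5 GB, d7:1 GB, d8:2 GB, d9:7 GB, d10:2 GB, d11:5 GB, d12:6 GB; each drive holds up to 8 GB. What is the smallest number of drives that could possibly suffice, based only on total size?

Total size = 4 + 6 + 5 + 6 + 1 + 5 + 1 + 2 + 7 + 2 + 5 + 6 = 50 GB.
⌈50 / 8⌉ = 7.

7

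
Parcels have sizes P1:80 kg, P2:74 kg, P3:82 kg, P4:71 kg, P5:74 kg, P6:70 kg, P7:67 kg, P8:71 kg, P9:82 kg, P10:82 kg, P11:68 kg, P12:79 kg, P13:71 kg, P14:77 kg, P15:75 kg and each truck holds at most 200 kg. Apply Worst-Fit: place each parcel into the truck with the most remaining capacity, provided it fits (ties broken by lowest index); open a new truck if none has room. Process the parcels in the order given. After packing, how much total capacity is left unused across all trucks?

477

P1 (80 kg) → truck 1 (remaining 120 kg)
P2 (74 kg) → truck 1 (remaining 46 kg)
P3 (82 kg) → truck 2 (remaining 118 kg)
P4 (71 kg) → truck 2 (remaining 47 kg)
P5 (74 kg) → truck 3 (remaining 126 kg)
P6 (70 kg) → truck 3 (remaining 56 kg)
P7 (67 kg) → truck 4 (remaining 133 kg)
P8 (71 kg) → truck 4 (remaining 62 kg)
P9 (82 kg) → truck 5 (remaining 118 kg)
P10 (82 kg) → truck 5 (remaining 36 kg)
P11 (68 kg) → truck 6 (remaining 132 kg)
P12 (79 kg) → truck 6 (remaining 53 kg)
P13 (71 kg) → truck 7 (remaining 129 kg)
P14 (77 kg) → truck 7 (remaining 52 kg)
P15 (75 kg) → truck 8 (remaining 125 kg)
8 trucks × 200 kg = 1600 kg; used 1123 kg; unused 477 kg.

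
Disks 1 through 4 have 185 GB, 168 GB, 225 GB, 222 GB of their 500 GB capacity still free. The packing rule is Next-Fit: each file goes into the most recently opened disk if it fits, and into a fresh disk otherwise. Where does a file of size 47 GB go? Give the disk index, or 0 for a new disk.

Next-Fit only looks at disk 4, which has 222 GB free.
47 GB fits there.

4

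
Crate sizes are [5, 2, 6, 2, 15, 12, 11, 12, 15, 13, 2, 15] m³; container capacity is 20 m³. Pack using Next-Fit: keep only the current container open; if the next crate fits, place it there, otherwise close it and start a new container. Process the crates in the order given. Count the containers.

8 containers

5 m³ → container 1 (remaining 15 m³)
2 m³ → container 1 (remaining 13 m³)
6 m³ → container 1 (remaining 7 m³)
2 m³ → container 1 (remaining 5 m³)
15 m³ → container 2 (remaining 5 m³)
12 m³ → container 3 (remaining 8 m³)
11 m³ → container 4 (remaining 9 m³)
12 m³ → container 5 (remaining 8 m³)
15 m³ → container 6 (remaining 5 m³)
13 m³ → container 7 (remaining 7 m³)
2 m³ → container 7 (remaining 5 m³)
15 m³ → container 8 (remaining 5 m³)
Final containers: [5,2,6,2] [15] [12] [11] [12] [15] [13,2] [15].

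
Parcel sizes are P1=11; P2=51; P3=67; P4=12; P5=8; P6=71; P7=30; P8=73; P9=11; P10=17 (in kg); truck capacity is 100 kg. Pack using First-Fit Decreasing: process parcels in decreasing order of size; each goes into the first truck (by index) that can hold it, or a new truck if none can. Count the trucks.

4

Sorted descending: 73, 71, 67, 51, 30, 17, 12, 11, 11, 8.
truck 1: place 73 kg, 27 kg left
truck 2: place 71 kg, 29 kg left
truck 3: place 67 kg, 33 kg left
truck 4: place 51 kg, 49 kg left
truck 3: place 30 kg, 3 kg left
truck 1: place 17 kg, 10 kg left
truck 2: place 12 kg, 17 kg left
truck 2: place 11 kg, 6 kg left
truck 4: place 11 kg, 38 kg left
truck 1: place 8 kg, 2 kg left
Final trucks: [73,17,8] [71,12,11] [67,30] [51,11].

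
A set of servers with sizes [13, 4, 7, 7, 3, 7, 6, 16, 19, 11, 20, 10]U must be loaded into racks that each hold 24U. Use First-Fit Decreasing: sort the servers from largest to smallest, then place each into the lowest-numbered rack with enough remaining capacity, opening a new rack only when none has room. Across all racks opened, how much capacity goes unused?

21

Sorted descending: 20, 19, 16, 13, 11, 10, 7, 7, 7, 6, 4, 3.
rack 1: place 20U, 4U left
rack 2: place 19U, 5U left
rack 3: place 16U, 8U left
rack 4: place 13U, 11U left
rack 4: place 11U, 0U left
rack 5: place 10U, 14U left
rack 3: place 7U, 1U left
rack 5: place 7U, 7U left
rack 5: place 7U, 0U left
rack 6: place 6U, 18U left
rack 1: place 4U, 0U left
rack 2: place 3U, 2U left
6 racks × 24U = 144U; used 123U; unused 21U.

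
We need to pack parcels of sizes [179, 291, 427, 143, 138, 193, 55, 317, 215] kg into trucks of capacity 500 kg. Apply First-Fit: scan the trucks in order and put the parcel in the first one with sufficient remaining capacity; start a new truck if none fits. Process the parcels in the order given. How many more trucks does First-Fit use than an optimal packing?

1

First-Fit: [179,291] [427,55] [143,138,193] [317] [215] → 5 trucks.
Total size 1958 kg; any packing needs at least ⌈1958/500⌉ = 4 trucks.
An optimal packing achieves that bound: [427,55] [317,179] [291,193] [215,143,138] → 4 trucks.
Excess: 5 − 4 = 1.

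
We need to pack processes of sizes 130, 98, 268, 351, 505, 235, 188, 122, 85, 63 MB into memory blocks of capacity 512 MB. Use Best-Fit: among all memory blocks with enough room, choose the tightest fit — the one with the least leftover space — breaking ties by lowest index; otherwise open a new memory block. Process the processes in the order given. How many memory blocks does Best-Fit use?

5

memory block 1: place 130 MB, 382 MB left
memory block 1: place 98 MB, 284 MB left
memory block 1: place 268 MB, 16 MB left
memory block 2: place 351 MB, 161 MB left
memory block 3: place 505 MB, 7 MB left
memory block 4: place 235 MB, 277 MB left
memory block 4: place 188 MB, 89 MB left
memory block 2: place 122 MB, 39 MB left
memory block 4: place 85 MB, 4 MB left
memory block 5: place 63 MB, 449 MB left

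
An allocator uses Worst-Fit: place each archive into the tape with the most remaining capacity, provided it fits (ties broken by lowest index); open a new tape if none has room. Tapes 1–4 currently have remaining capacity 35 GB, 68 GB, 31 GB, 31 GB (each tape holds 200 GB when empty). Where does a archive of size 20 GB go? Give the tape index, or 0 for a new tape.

2

Tapes with room: tape 1 (35 GB), tape 2 (68 GB), tape 3 (31 GB), tape 4 (31 GB).
Most room is tape 2 with 68 GB free.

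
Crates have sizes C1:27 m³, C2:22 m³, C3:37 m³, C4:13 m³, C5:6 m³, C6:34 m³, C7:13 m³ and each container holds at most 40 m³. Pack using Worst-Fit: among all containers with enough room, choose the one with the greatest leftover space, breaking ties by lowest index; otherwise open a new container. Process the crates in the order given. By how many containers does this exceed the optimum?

Worst-Fit: [27,6] [22,13] [37] [34] [13] → 5 containers.
Total size 152 m³; any packing needs at least ⌈152/40⌉ = 4 containers.
An optimal packing achieves that bound: [37] [34,6] [27,13] [22,13] → 4 containers.
Excess: 5 − 4 = 1.

1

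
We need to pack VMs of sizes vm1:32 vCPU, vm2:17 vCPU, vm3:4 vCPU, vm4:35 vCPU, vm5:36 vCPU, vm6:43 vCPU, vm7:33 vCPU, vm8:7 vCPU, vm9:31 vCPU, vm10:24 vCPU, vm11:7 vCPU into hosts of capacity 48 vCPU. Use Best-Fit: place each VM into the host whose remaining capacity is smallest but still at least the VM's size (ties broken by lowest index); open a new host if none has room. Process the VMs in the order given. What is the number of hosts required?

Put vm1 (32 vCPU) in host 1; 16 vCPU remain.
Put vm2 (17 vCPU) in host 2; 31 vCPU remain.
Put vm3 (4 vCPU) in host 1; 12 vCPU remain.
Put vm4 (35 vCPU) in host 3; 13 vCPU remain.
Put vm5 (36 vCPU) in host 4; 12 vCPU remain.
Put vm6 (43 vCPU) in host 5; 5 vCPU remain.
Put vm7 (33 vCPU) in host 6; 15 vCPU remain.
Put vm8 (7 vCPU) in host 1; 5 vCPU remain.
Put vm9 (31 vCPU) in host 2; 0 vCPU remain.
Put vm10 (24 vCPU) in host 7; 24 vCPU remain.
Put vm11 (7 vCPU) in host 4; 5 vCPU remain.

7 hosts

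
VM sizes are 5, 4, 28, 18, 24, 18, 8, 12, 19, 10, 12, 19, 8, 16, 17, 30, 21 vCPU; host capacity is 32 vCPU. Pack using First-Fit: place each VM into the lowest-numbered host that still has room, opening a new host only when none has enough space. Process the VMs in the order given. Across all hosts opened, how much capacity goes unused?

51

5 vCPU → host 1 (remaining 27 vCPU)
4 vCPU → host 1 (remaining 23 vCPU)
28 vCPU → host 2 (remaining 4 vCPU)
18 vCPU → host 1 (remaining 5 vCPU)
24 vCPU → host 3 (remaining 8 vCPU)
18 vCPU → host 4 (remaining 14 vCPU)
8 vCPU → host 3 (remaining 0 vCPU)
12 vCPU → host 4 (remaining 2 vCPU)
19 vCPU → host 5 (remaining 13 vCPU)
10 vCPU → host 5 (remaining 3 vCPU)
12 vCPU → host 6 (remaining 20 vCPU)
19 vCPU → host 6 (remaining 1 vCPU)
8 vCPU → host 7 (remaining 24 vCPU)
16 vCPU → host 7 (remaining 8 vCPU)
17 vCPU → host 8 (remaining 15 vCPU)
30 vCPU → host 9 (remaining 2 vCPU)
21 vCPU → host 10 (remaining 11 vCPU)
10 hosts × 32 vCPU = 320 vCPU; used 269 vCPU; unused 51 vCPU.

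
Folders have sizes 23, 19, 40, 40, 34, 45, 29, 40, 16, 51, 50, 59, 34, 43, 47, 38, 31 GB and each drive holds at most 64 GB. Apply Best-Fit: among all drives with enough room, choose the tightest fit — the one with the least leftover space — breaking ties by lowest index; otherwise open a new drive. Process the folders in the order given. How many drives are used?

Put 23 GB in drive 1; 41 GB remain.
Put 19 GB in drive 1; 22 GB remain.
Put 40 GB in drive 2; 24 GB remain.
Put 40 GB in drive 3; 24 GB remain.
Put 34 GB in drive 4; 30 GB remain.
Put 45 GB in drive 5; 19 GB remain.
Put 29 GB in drive 4; 1 GB remain.
Put 40 GB in drive 6; 24 GB remain.
Put 16 GB in drive 5; 3 GB remain.
Put 51 GB in drive 7; 13 GB remain.
Put 50 GB in drive 8; 14 GB remain.
Put 59 GB in drive 9; 5 GB remain.
Put 34 GB in drive 10; 30 GB remain.
Put 43 GB in drive 11; 21 GB remain.
Put 47 GB in drive 12; 17 GB remain.
Put 38 GB in drive 13; 26 GB remain.
Put 31 GB in drive 14; 33 GB remain.

14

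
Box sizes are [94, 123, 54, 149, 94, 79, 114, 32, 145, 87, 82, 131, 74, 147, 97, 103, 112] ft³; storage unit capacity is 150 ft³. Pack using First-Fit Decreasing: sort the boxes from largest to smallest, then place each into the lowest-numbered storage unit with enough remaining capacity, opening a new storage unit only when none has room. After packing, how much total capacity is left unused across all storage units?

533

Sorted descending: 149, 147, 145, 131, 123, 114, 112, 103, 97, 94, 94, 87, 82, 79, 74, 54, 32.
storage unit 1: place 149 ft³, 1 ft³ left
storage unit 2: place 147 ft³, 3 ft³ left
storage unit 3: place 145 ft³, 5 ft³ left
storage unit 4: place 131 ft³, 19 ft³ left
storage unit 5: place 123 ft³, 27 ft³ left
storage unit 6: place 114 ft³, 36 ft³ left
storage unit 7: place 112 ft³, 38 ft³ left
storage unit 8: place 103 ft³, 47 ft³ left
storage unit 9: place 97 ft³, 53 ft³ left
storage unit 10: place 94 ft³, 56 ft³ left
storage unit 11: place 94 ft³, 56 ft³ left
storage unit 12: place 87 ft³, 63 ft³ left
storage unit 13: place 82 ft³, 68 ft³ left
storage unit 14: place 79 ft³, 71 ft³ left
storage unit 15: place 74 ft³, 76 ft³ left
storage unit 10: place 54 ft³, 2 ft³ left
storage unit 6: place 32 ft³, 4 ft³ left
15 storage units × 150 ft³ = 2250 ft³; used 1717 ft³; unused 533 ft³.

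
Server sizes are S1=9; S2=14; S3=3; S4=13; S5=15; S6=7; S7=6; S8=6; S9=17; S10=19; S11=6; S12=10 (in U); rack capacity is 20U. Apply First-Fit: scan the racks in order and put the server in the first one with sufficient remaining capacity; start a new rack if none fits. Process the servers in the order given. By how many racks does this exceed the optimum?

0

First-Fit: [9,3,7] [14,6] [13,6] [15] [17] [19] [6,10] → 7 racks.
Total size 125U; any packing needs at least ⌈125/20⌉ = 7 racks.
So 7 is already optimal.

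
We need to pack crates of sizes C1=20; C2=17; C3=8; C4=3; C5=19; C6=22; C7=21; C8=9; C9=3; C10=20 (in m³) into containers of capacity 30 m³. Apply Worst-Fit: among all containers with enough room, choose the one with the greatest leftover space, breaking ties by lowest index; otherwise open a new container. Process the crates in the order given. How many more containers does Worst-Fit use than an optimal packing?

0

Worst-Fit: [20,3] [17,8] [19,9] [22] [21,3] [20] → 6 containers.
6 crates exceed 15 m³ (half the capacity), and no two of those can share a container, so at least 6 containers are needed.
So 6 is already optimal.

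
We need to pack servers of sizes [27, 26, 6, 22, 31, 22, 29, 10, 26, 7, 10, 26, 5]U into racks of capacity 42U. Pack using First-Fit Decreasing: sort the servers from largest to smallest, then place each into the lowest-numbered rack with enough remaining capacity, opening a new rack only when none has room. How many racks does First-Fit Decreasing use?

8

Sorted descending: 31, 29, 27, 26, 26, 26, 22, 22, 10, 10, 7, 6, 5.
31U → rack 1 (remaining 11U)
29U → rack 2 (remaining 13U)
27U → rack 3 (remaining 15U)
26U → rack 4 (remaining 16U)
26U → rack 5 (remaining 16U)
26U → rack 6 (remaining 16U)
22U → rack 7 (remaining 20U)
22U → rack 8 (remaining 20U)
10U → rack 1 (remaining 1U)
10U → rack 2 (remaining 3U)
7U → rack 3 (remaining 8U)
6U → rack 3 (remaining 2U)
5U → rack 4 (remaining 11U)
Final racks: [31,10] [29,10] [27,7,6] [26,5] [26] [26] [22] [22].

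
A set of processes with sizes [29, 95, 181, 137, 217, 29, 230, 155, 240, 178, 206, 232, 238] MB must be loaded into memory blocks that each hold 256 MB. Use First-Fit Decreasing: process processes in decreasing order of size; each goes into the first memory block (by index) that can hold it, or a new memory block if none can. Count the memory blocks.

10 memory blocks

Sorted descending: 240, 238, 232, 230, 217, 206, 181, 178, 155, 137, 95, 29, 29.
240 MB → memory block 1 (remaining 16 MB)
238 MB → memory block 2 (remaining 18 MB)
232 MB → memory block 3 (remaining 24 MB)
230 MB → memory block 4 (remaining 26 MB)
217 MB → memory block 5 (remaining 39 MB)
206 MB → memory block 6 (remaining 50 MB)
181 MB → memory block 7 (remaining 75 MB)
178 MB → memory block 8 (remaining 78 MB)
155 MB → memory block 9 (remaining 101 MB)
137 MB → memory block 10 (remaining 119 MB)
95 MB → memory block 9 (remaining 6 MB)
29 MB → memory block 5 (remaining 10 MB)
29 MB → memory block 6 (remaining 21 MB)
Final memory blocks: [240] [238] [232] [230] [217,29] [206,29] [181] [178] [155,95] [137].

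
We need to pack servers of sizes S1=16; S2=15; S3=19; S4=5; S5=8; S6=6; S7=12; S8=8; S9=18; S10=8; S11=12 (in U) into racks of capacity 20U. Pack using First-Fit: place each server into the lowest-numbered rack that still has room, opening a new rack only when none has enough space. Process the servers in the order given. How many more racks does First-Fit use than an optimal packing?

First-Fit: [16] [15,5] [19] [8,6] [12,8] [18] [8,12] → 7 racks.
Total size 127U; any packing needs at least ⌈127/20⌉ = 7 racks.
So 7 is already optimal.

0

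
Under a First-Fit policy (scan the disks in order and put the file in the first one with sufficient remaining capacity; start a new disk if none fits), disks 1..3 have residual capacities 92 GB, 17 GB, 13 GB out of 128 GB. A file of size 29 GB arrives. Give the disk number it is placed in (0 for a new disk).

1

Disks with room: disk 1 (92 GB).
The first with room is disk 1.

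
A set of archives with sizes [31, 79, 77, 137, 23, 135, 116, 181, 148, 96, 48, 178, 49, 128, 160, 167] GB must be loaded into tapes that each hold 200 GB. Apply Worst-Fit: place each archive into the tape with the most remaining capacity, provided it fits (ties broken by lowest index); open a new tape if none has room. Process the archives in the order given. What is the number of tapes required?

11 tapes

Put 31 GB in tape 1; 169 GB remain.
Put 79 GB in tape 1; 90 GB remain.
Put 77 GB in tape 1; 13 GB remain.
Put 137 GB in tape 2; 63 GB remain.
Put 23 GB in tape 2; 40 GB remain.
Put 135 GB in tape 3; 65 GB remain.
Put 116 GB in tape 4; 84 GB remain.
Put 181 GB in tape 5; 19 GB remain.
Put 148 GB in tape 6; 52 GB remain.
Put 96 GB in tape 7; 104 GB remain.
Put 48 GB in tape 7; 56 GB remain.
Put 178 GB in tape 8; 22 GB remain.
Put 49 GB in tape 4; 35 GB remain.
Put 128 GB in tape 9; 72 GB remain.
Put 160 GB in tape 10; 40 GB remain.
Put 167 GB in tape 11; 33 GB remain.
Final tapes: [31,79,77] [137,23] [135] [116,49] [181] [148] [96,48] [178] [128] [160] [167].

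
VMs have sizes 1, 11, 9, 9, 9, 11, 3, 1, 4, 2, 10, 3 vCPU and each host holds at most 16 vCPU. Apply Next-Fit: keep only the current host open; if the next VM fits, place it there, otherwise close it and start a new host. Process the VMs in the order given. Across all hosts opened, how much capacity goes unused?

39

host 1: place 1 vCPU, 15 vCPU left
host 1: place 11 vCPU, 4 vCPU left
host 2: place 9 vCPU, 7 vCPU left
host 3: place 9 vCPU, 7 vCPU left
host 4: place 9 vCPU, 7 vCPU left
host 5: place 11 vCPU, 5 vCPU left
host 5: place 3 vCPU, 2 vCPU left
host 5: place 1 vCPU, 1 vCPU left
host 6: place 4 vCPU, 12 vCPU left
host 6: place 2 vCPU, 10 vCPU left
host 6: place 10 vCPU, 0 vCPU left
host 7: place 3 vCPU, 13 vCPU left
7 hosts × 16 vCPU = 112 vCPU; used 73 vCPU; unused 39 vCPU.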